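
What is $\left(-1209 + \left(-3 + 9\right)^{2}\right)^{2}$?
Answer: $1375929$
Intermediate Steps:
$\left(-1209 + \left(-3 + 9\right)^{2}\right)^{2} = \left(-1209 + 6^{2}\right)^{2} = \left(-1209 + 36\right)^{2} = \left(-1173\right)^{2} = 1375929$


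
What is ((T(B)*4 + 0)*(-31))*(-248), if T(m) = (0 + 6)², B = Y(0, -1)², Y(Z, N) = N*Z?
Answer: 1107072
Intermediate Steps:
B = 0 (B = (-1*0)² = 0² = 0)
T(m) = 36 (T(m) = 6² = 36)
((T(B)*4 + 0)*(-31))*(-248) = ((36*4 + 0)*(-31))*(-248) = ((144 + 0)*(-31))*(-248) = (144*(-31))*(-248) = -4464*(-248) = 1107072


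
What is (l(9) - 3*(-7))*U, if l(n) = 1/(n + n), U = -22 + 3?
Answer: -7201/18 ≈ -400.06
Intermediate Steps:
U = -19
l(n) = 1/(2*n)
(l(9) - 3*(-7))*U = ((½)/9 - 3*(-7))*(-19) = ((½)*(⅑) + 21)*(-19) = (1/18 + 21)*(-19) = (379/18)*(-19) = -7201/18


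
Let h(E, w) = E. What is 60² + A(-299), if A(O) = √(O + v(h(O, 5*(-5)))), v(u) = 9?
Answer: 3600 + I*√290 ≈ 3600.0 + 17.029*I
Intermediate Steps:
A(O) = √(9 + O) (A(O) = √(O + 9) = √(9 + O))
60² + A(-299) = 60² + √(9 - 299) = 3600 + √(-290) = 3600 + I*√290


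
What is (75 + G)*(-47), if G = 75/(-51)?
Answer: -58750/17 ≈ -3455.9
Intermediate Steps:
G = -25/17 (G = 75*(-1/51) = -25/17 ≈ -1.4706)
(75 + G)*(-47) = (75 - 25/17)*(-47) = (1250/17)*(-47) = -58750/17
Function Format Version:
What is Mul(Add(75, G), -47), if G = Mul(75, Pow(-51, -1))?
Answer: Rational(-58750, 17) ≈ -3455.9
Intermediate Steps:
G = Rational(-25, 17) (G = Mul(75, Rational(-1, 51)) = Rational(-25, 17) ≈ -1.4706)
Mul(Add(75, G), -47) = Mul(Add(75, Rational(-25, 17)), -47) = Mul(Rational(1250, 17), -47) = Rational(-58750, 17)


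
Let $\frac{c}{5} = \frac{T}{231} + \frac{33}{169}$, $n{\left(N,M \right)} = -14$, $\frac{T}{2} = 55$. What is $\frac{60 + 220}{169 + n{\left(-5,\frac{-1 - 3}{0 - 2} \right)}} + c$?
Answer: $\frac{568109}{110019} \approx 5.1637$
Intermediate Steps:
$T = 110$ ($T = 2 \cdot 55 = 110$)
$c = \frac{11915}{3549}$ ($c = 5 \left(\frac{110}{231} + \frac{33}{169}\right) = 5 \left(110 \cdot \frac{1}{231} + 33 \cdot \frac{1}{169}\right) = 5 \left(\frac{10}{21} + \frac{33}{169}\right) = 5 \cdot \frac{2383}{3549} = \frac{11915}{3549} \approx 3.3573$)
$\frac{60 + 220}{169 + n{\left(-5,\frac{-1 - 3}{0 - 2} \right)}} + c = \frac{60 + 220}{169 - 14} + \frac{11915}{3549} = \frac{280}{155} + \frac{11915}{3549} = 280 \cdot \frac{1}{155} + \frac{11915}{3549} = \frac{56}{31} + \frac{11915}{3549} = \frac{568109}{110019}$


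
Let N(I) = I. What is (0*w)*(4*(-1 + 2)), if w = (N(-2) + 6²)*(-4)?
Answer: 0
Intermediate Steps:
w = -136 (w = (-2 + 6²)*(-4) = (-2 + 36)*(-4) = 34*(-4) = -136)
(0*w)*(4*(-1 + 2)) = (0*(-136))*(4*(-1 + 2)) = 0*(4*1) = 0*4 = 0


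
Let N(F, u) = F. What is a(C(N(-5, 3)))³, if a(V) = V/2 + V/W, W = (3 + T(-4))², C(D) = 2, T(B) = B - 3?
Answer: 729/512 ≈ 1.4238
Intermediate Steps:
T(B) = -3 + B
W = 16 (W = (3 + (-3 - 4))² = (3 - 7)² = (-4)² = 16)
a(V) = 9*V/16 (a(V) = V/2 + V/16 = 9*V/16)
a(C(N(-5, 3)))³ = ((9/16)*2)³ = (9/8)³ = 729/512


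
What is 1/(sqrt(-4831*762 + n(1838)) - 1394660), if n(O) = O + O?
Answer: -697330/972540096573 - I*sqrt(3677546)/1945080193146 ≈ -7.1702e-7 - 9.8592e-10*I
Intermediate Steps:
n(O) = 2*O
1/(sqrt(-4831*762 + n(1838)) - 1394660) = 1/(sqrt(-4831*762 + 2*1838) - 1394660) = 1/(sqrt(-3681222 + 3676) - 1394660) = 1/(sqrt(-3677546) - 1394660) = 1/(I*sqrt(3677546) - 1394660) = 1/(-1394660 + I*sqrt(3677546))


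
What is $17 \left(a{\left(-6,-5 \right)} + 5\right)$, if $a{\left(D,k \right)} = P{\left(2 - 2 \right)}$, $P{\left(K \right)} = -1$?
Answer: $68$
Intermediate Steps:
$a{\left(D,k \right)} = -1$
$17 \left(a{\left(-6,-5 \right)} + 5\right) = 17 \left(-1 + 5\right) = 17 \cdot 4 = 68$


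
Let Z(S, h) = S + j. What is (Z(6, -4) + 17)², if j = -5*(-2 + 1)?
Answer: 784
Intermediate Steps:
j = 5 (j = -5*(-1) = 5)
Z(S, h) = 5 + S (Z(S, h) = S + 5 = 5 + S)
(Z(6, -4) + 17)² = ((5 + 6) + 17)² = (11 + 17)² = 28² = 784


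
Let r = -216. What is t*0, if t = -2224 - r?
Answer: 0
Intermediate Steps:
t = -2008 (t = -2224 - (-216) = -2224 - 1*(-216) = -2224 + 216 = -2008)
t*0 = -2008*0 = 0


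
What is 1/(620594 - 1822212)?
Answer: -1/1201618 ≈ -8.3221e-7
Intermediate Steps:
1/(620594 - 1822212) = 1/(-1201618) = -1/1201618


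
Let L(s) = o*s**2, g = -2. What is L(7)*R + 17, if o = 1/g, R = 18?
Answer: -424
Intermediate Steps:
o = -1/2 (o = 1/(-2) = -1/2 ≈ -0.50000)
L(s) = -s**2/2
L(7)*R + 17 = -1/2*7**2*18 + 17 = -1/2*49*18 + 17 = -49/2*18 + 17 = -441 + 17 = -424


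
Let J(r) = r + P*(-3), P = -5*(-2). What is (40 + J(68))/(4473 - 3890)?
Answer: 78/583 ≈ 0.13379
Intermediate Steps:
P = 10
J(r) = -30 + r (J(r) = r + 10*(-3) = r - 30 = -30 + r)
(40 + J(68))/(4473 - 3890) = (40 + (-30 + 68))/(4473 - 3890) = (40 + 38)/583 = 78*(1/583) = 78/583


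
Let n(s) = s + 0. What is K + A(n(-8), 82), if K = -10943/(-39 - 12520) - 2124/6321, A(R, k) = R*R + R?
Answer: 1496026657/26461813 ≈ 56.535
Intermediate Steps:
n(s) = s
A(R, k) = R + R**2 (A(R, k) = R**2 + R = R + R**2)
K = 14165129/26461813 (K = -10943/(-12559) - 2124*1/6321 = -10943*(-1/12559) - 708/2107 = 10943/12559 - 708/2107 = 14165129/26461813 ≈ 0.53531)
K + A(n(-8), 82) = 14165129/26461813 - 8*(1 - 8) = 14165129/26461813 - 8*(-7) = 14165129/26461813 + 56 = 1496026657/26461813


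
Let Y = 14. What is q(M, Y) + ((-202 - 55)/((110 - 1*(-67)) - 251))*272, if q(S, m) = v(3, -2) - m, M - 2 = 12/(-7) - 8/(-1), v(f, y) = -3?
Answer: 34323/37 ≈ 927.65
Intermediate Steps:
M = 58/7 (M = 2 + (12/(-7) - 8/(-1)) = 2 + (12*(-1/7) - 8*(-1)) = 2 + (-12/7 + 8) = 2 + 44/7 = 58/7 ≈ 8.2857)
q(S, m) = -3 - m
q(M, Y) + ((-202 - 55)/((110 - 1*(-67)) - 251))*272 = (-3 - 1*14) + ((-202 - 55)/((110 - 1*(-67)) - 251))*272 = (-3 - 14) - 257/((110 + 67) - 251)*272 = -17 - 257/(177 - 251)*272 = -17 - 257/(-74)*272 = -17 - 257*(-1/74)*272 = -17 + (257/74)*272 = -17 + 34952/37 = 34323/37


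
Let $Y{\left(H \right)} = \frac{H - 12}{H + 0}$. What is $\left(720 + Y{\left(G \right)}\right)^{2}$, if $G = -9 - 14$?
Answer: $\frac{275394025}{529} \approx 5.2059 \cdot 10^{5}$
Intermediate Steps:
$G = -23$
$Y{\left(H \right)} = \frac{-12 + H}{H}$
$\left(720 + Y{\left(G \right)}\right)^{2} = \left(720 + \frac{-12 - 23}{-23}\right)^{2} = \left(720 - - \frac{35}{23}\right)^{2} = \left(720 + \frac{35}{23}\right)^{2} = \left(\frac{16595}{23}\right)^{2} = \frac{275394025}{529}$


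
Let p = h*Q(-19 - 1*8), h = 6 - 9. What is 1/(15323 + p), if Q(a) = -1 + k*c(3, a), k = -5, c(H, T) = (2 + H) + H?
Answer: 1/15446 ≈ 6.4742e-5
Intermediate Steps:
c(H, T) = 2 + 2*H
h = -3
Q(a) = -41 (Q(a) = -1 - 5*(2 + 2*3) = -1 - 5*(2 + 6) = -1 - 5*8 = -1 - 40 = -41)
p = 123 (p = -3*(-41) = 123)
1/(15323 + p) = 1/(15323 + 123) = 1/15446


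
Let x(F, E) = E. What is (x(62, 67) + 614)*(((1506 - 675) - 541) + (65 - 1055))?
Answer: -476700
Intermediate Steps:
(x(62, 67) + 614)*(((1506 - 675) - 541) + (65 - 1055)) = (67 + 614)*(((1506 - 675) - 541) + (65 - 1055)) = 681*((831 - 541) - 990) = 681*(290 - 990) = 681*(-700) = -476700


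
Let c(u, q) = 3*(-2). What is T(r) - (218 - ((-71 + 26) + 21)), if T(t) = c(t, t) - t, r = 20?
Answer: -268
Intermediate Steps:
c(u, q) = -6
T(t) = -6 - t
T(r) - (218 - ((-71 + 26) + 21)) = (-6 - 1*20) - (218 - ((-71 + 26) + 21)) = (-6 - 20) - (218 - (-45 + 21)) = -26 - (218 - 1*(-24)) = -26 - (218 + 24) = -26 - 1*242 = -26 - 242 = -268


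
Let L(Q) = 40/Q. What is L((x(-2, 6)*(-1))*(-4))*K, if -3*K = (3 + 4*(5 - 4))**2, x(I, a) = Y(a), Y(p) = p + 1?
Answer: -70/3 ≈ -23.333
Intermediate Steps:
Y(p) = 1 + p
x(I, a) = 1 + a
K = -49/3 (K = -(3 + 4*(5 - 4))**2/3 = -(3 + 4*1)**2/3 = -(3 + 4)**2/3 = -1/3*7**2 = -1/3*49 = -49/3 ≈ -16.333)
L((x(-2, 6)*(-1))*(-4))*K = (40/((((1 + 6)*(-1))*(-4))))*(-49/3) = (40/(((7*(-1))*(-4))))*(-49/3) = (40/((-7*(-4))))*(-49/3) = (40/28)*(-49/3) = (40*(1/28))*(-49/3) = (10/7)*(-49/3) = -70/3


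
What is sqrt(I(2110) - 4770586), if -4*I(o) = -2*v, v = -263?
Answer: I*sqrt(19082870)/2 ≈ 2184.2*I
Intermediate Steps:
I(o) = -263/2 (I(o) = -(-1)*(-263)/2 = -1/4*526 = -263/2)
sqrt(I(2110) - 4770586) = sqrt(-263/2 - 4770586) = sqrt(-9541435/2) = I*sqrt(19082870)/2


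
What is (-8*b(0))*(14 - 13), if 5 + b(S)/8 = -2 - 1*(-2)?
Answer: 320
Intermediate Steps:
b(S) = -40 (b(S) = -40 + 8*(-2 - 1*(-2)) = -40 + 8*(-2 + 2) = -40 + 8*0 = -40 + 0 = -40)
(-8*b(0))*(14 - 13) = (-8*(-40))*(14 - 13) = 320*1 = 320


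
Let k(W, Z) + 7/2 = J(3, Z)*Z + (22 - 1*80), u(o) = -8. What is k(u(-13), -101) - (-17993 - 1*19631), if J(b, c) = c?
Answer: 95527/2 ≈ 47764.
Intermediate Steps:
k(W, Z) = -123/2 + Z² (k(W, Z) = -7/2 + (Z*Z + (22 - 1*80)) = -7/2 + (Z² + (22 - 80)) = -7/2 + (Z² - 58) = -7/2 + (-58 + Z²) = -123/2 + Z²)
k(u(-13), -101) - (-17993 - 1*19631) = (-123/2 + (-101)²) - (-17993 - 1*19631) = (-123/2 + 10201) - (-17993 - 19631) = 20279/2 - 1*(-37624) = 20279/2 + 37624 = 95527/2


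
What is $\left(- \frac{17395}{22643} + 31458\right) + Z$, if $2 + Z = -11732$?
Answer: $\frac{446593137}{22643} \approx 19723.0$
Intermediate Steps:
$Z = -11734$ ($Z = -2 - 11732 = -11734$)
$\left(- \frac{17395}{22643} + 31458\right) + Z = \left(- \frac{17395}{22643} + 31458\right) - 11734 = \frac{712286099}{22643} - 11734 = \frac{446593137}{22643}$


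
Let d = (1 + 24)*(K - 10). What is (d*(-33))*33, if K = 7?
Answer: 81675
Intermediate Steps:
d = -75 (d = (1 + 24)*(7 - 10) = 25*(-3) = -75)
(d*(-33))*33 = -75*(-33)*33 = 2475*33 = 81675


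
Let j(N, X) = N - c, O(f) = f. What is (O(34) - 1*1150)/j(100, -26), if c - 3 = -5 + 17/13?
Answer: -14508/1309 ≈ -11.083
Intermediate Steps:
c = -9/13 (c = 3 + (-5 + 17/13) = 3 - 48/13 = -9/13 ≈ -0.69231)
j(N, X) = 9/13 + N (j(N, X) = N - 1*(-9/13) = N + 9/13 = 9/13 + N)
(O(34) - 1*1150)/j(100, -26) = (34 - 1*1150)/(9/13 + 100) = (34 - 1150)/(1309/13) = -1116*13/1309 = -14508/1309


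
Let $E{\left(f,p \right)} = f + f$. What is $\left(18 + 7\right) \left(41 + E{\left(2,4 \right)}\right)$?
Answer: $1125$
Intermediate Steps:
$E{\left(f,p \right)} = 2 f$
$\left(18 + 7\right) \left(41 + E{\left(2,4 \right)}\right) = \left(18 + 7\right) \left(41 + 2 \cdot 2\right) = 25 \left(41 + 4\right) = 25 \cdot 45 = 1125$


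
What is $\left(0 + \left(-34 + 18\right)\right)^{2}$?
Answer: $256$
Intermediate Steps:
$\left(0 + \left(-34 + 18\right)\right)^{2} = \left(0 - 16\right)^{2} = \left(-16\right)^{2} = 256$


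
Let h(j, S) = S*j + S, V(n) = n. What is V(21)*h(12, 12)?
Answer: 3276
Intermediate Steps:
h(j, S) = S + S*j
V(21)*h(12, 12) = 21*(12*(1 + 12)) = 21*(12*13) = 21*156 = 3276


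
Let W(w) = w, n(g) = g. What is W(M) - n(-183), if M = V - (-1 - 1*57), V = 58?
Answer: 299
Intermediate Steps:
M = 116 (M = 58 - (-1 - 1*57) = 58 - (-1 - 57) = 58 - 1*(-58) = 58 + 58 = 116)
W(M) - n(-183) = 116 - 1*(-183) = 116 + 183 = 299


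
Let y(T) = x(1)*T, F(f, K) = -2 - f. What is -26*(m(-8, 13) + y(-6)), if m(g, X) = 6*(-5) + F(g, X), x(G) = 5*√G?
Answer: 1404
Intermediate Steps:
m(g, X) = -32 - g (m(g, X) = 6*(-5) + (-2 - g) = -30 + (-2 - g) = -32 - g)
y(T) = 5*T (y(T) = (5*√1)*T = (5*1)*T = 5*T)
-26*(m(-8, 13) + y(-6)) = -26*((-32 - 1*(-8)) + 5*(-6)) = -26*((-32 + 8) - 30) = -26*(-24 - 30) = -26*(-54) = 1404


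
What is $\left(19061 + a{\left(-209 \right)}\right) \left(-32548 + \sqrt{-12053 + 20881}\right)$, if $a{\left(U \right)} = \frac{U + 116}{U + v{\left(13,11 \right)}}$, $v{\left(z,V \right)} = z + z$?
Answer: $- \frac{37845252096}{61} + \frac{2325504 \sqrt{2207}}{61} \approx -6.1862 \cdot 10^{8}$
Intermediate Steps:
$v{\left(z,V \right)} = 2 z$
$a{\left(U \right)} = \frac{116 + U}{26 + U}$ ($a{\left(U \right)} = \frac{U + 116}{U + 2 \cdot 13} = \frac{116 + U}{U + 26} = \frac{116 + U}{26 + U}$)
$\left(19061 + a{\left(-209 \right)}\right) \left(-32548 + \sqrt{-12053 + 20881}\right) = \left(19061 + \frac{116 - 209}{26 - 209}\right) \left(-32548 + \sqrt{-12053 + 20881}\right) = \left(19061 + \frac{1}{-183} \left(-93\right)\right) \left(-32548 + \sqrt{8828}\right) = \left(19061 - - \frac{31}{61}\right) \left(-32548 + 2 \sqrt{2207}\right) = \left(19061 + \frac{31}{61}\right) \left(-32548 + 2 \sqrt{2207}\right) = \frac{1162752 \left(-32548 + 2 \sqrt{2207}\right)}{61} = - \frac{37845252096}{61} + \frac{2325504 \sqrt{2207}}{61}$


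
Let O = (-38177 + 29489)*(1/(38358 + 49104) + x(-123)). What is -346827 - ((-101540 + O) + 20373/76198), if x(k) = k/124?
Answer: -282022109332615/1110738246 ≈ -2.5391e+5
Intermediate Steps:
x(k) = k/124 (x(k) = k*(1/124) = k/124)
O = 3894288124/451887 (O = (-38177 + 29489)*(1/(38358 + 49104) + (1/124)*(-123)) = -8688*(1/87462 - 123/124) = -8688*(-5378851/5422644) = 3894288124/451887 ≈ 8617.8)
-346827 - ((-101540 + O) + 20373/76198) = -346827 - ((-101540 + 3894288124/451887) + 20373/76198) = -346827 - (-41990317856/451887 + 20373*(1/76198)) = -346827 - (-41990317856/451887 + 20373/76198) = -346827 - 1*(-103211904312827/1110738246) = -346827 + 103211904312827/1110738246 = -282022109332615/1110738246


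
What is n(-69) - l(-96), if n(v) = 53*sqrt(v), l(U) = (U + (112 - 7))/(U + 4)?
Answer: 9/92 + 53*I*sqrt(69) ≈ 0.097826 + 440.25*I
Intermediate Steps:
l(U) = (105 + U)/(4 + U) (l(U) = (U + 105)/(4 + U) = (105 + U)/(4 + U))
n(-69) - l(-96) = 53*sqrt(-69) - (105 - 96)/(4 - 96) = 53*(I*sqrt(69)) - 9/(-92) = 53*I*sqrt(69) - (-1)*9/92 = 53*I*sqrt(69) - 1*(-9/92) = 53*I*sqrt(69) + 9/92 = 9/92 + 53*I*sqrt(69)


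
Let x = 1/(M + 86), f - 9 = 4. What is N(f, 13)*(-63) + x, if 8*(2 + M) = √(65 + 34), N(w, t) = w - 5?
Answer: -75847688/150495 - 8*√11/150495 ≈ -503.99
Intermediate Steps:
f = 13 (f = 9 + 4 = 13)
N(w, t) = -5 + w
M = -2 + 3*√11/8 (M = -2 + √(65 + 34)/8 = -2 + √99/8 = -2 + (3*√11)/8 = -2 + 3*√11/8 ≈ -0.75627)
x = 1/(84 + 3*√11/8) (x = 1/((-2 + 3*√11/8) + 86) = 1/(84 + 3*√11/8) ≈ 0.011731)
N(f, 13)*(-63) + x = (-5 + 13)*(-63) + (1792/150495 - 8*√11/150495) = 8*(-63) + (1792/150495 - 8*√11/150495) = -504 + (1792/150495 - 8*√11/150495) = -75847688/150495 - 8*√11/150495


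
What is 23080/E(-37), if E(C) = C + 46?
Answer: 23080/9 ≈ 2564.4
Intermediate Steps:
E(C) = 46 + C
23080/E(-37) = 23080/(46 - 37) = 23080/9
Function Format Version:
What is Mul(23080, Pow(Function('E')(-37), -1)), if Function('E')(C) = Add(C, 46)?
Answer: Rational(23080, 9) ≈ 2564.4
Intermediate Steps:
Function('E')(C) = Add(46, C)
Mul(23080, Pow(Function('E')(-37), -1)) = Mul(23080, Pow(Add(46, -37), -1)) = Mul(23080, Pow(9, -1)) = Mul(23080, Rational(1, 9)) = Rational(23080, 9)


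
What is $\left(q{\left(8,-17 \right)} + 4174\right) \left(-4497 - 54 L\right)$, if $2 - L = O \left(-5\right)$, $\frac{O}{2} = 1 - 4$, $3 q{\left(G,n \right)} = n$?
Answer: $-12442475$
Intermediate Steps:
$q{\left(G,n \right)} = \frac{n}{3}$
$O = -6$ ($O = 2 \left(1 - 4\right) = 2 \left(-3\right) = -6$)
$L = -28$ ($L = 2 - \left(-6\right) \left(-5\right) = 2 - 30 = -28$)
$\left(q{\left(8,-17 \right)} + 4174\right) \left(-4497 - 54 L\right) = \left(\frac{1}{3} \left(-17\right) + 4174\right) \left(-4497 - -1512\right) = \left(- \frac{17}{3} + 4174\right) \left(-4497 + 1512\right) = \frac{12505}{3} \left(-2985\right) = -12442475$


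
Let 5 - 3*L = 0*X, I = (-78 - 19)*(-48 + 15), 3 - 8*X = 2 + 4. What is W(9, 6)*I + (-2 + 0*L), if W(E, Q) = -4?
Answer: -12806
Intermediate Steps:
X = -3/8 (X = 3/8 - (2 + 4)/8 = 3/8 - ⅛*6 = 3/8 - ¾ = -3/8 ≈ -0.37500)
I = 3201 (I = -97*(-33) = 3201)
L = 5/3 (L = 5/3 - 0*(-3)/8 = 5/3 - ⅓*0 = 5/3 + 0 = 5/3 ≈ 1.6667)
W(9, 6)*I + (-2 + 0*L) = -4*3201 + (-2 + 0*(5/3)) = -12804 + (-2 + 0) = -12804 - 2 = -12806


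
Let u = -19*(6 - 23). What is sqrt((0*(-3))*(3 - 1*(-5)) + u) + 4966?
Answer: 4966 + sqrt(323) ≈ 4984.0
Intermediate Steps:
u = 323 (u = -19*(-17) = 323)
sqrt((0*(-3))*(3 - 1*(-5)) + u) + 4966 = sqrt((0*(-3))*(3 - 1*(-5)) + 323) + 4966 = sqrt(0*(3 + 5) + 323) + 4966 = sqrt(0*8 + 323) + 4966 = sqrt(0 + 323) + 4966 = sqrt(323) + 4966 = 4966 + sqrt(323)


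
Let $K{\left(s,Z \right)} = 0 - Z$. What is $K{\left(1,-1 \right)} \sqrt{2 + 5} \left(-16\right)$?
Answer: $- 16 \sqrt{7} \approx -42.332$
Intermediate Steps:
$K{\left(s,Z \right)} = - Z$
$K{\left(1,-1 \right)} \sqrt{2 + 5} \left(-16\right) = \left(-1\right) \left(-1\right) \sqrt{2 + 5} \left(-16\right) = 1 \sqrt{7} \left(-16\right) = \sqrt{7} \left(-16\right) = - 16 \sqrt{7}$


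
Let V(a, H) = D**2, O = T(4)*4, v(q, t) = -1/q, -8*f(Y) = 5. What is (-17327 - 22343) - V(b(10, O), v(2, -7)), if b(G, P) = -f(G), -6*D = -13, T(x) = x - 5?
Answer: -1428289/36 ≈ -39675.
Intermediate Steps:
f(Y) = -5/8 (f(Y) = -1/8*5 = -5/8)
T(x) = -5 + x
D = 13/6 (D = -1/6*(-13) = 13/6 ≈ 2.1667)
O = -4 (O = (-5 + 4)*4 = -1*4 = -4)
b(G, P) = 5/8 (b(G, P) = -1*(-5/8) = 5/8)
V(a, H) = 169/36 (V(a, H) = (13/6)**2 = 169/36)
(-17327 - 22343) - V(b(10, O), v(2, -7)) = (-17327 - 22343) - 1*169/36 = -39670 - 169/36 = -1428289/36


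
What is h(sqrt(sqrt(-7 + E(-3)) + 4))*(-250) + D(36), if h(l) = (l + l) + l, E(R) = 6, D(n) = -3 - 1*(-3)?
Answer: -750*sqrt(4 + I) ≈ -1511.5 - 186.07*I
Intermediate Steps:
D(n) = 0 (D(n) = -3 + 3 = 0)
h(l) = 3*l (h(l) = 2*l + l = 3*l)
h(sqrt(sqrt(-7 + E(-3)) + 4))*(-250) + D(36) = (3*sqrt(sqrt(-7 + 6) + 4))*(-250) + 0 = (3*sqrt(sqrt(-1) + 4))*(-250) + 0 = (3*sqrt(I + 4))*(-250) + 0 = (3*sqrt(4 + I))*(-250) + 0 = -750*sqrt(4 + I) + 0 = -750*sqrt(4 + I)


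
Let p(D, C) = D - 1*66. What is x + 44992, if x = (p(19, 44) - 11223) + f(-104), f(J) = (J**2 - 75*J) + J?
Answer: 52234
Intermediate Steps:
p(D, C) = -66 + D (p(D, C) = D - 66 = -66 + D)
f(J) = J**2 - 74*J
x = 7242 (x = ((-66 + 19) - 11223) - 104*(-74 - 104) = (-47 - 11223) - 104*(-178) = -11270 + 18512 = 7242)
x + 44992 = 7242 + 44992 = 52234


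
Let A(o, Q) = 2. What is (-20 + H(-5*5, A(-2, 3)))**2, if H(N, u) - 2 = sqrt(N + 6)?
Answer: (18 - I*sqrt(19))**2 ≈ 305.0 - 156.92*I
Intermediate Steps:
H(N, u) = 2 + sqrt(6 + N) (H(N, u) = 2 + sqrt(N + 6) = 2 + sqrt(6 + N))
(-20 + H(-5*5, A(-2, 3)))**2 = (-20 + (2 + sqrt(6 - 5*5)))**2 = (-20 + (2 + sqrt(6 - 25)))**2 = (-20 + (2 + sqrt(-19)))**2 = (-20 + (2 + I*sqrt(19)))**2 = (-18 + I*sqrt(19))**2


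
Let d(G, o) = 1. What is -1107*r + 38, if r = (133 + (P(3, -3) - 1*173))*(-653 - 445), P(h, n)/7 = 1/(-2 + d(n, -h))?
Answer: -57127804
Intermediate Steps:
P(h, n) = -7 (P(h, n) = 7/(-2 + 1) = 7/(-1) = 7*(-1) = -7)
r = 51606 (r = (133 + (-7 - 1*173))*(-653 - 445) = (133 + (-7 - 173))*(-1098) = (133 - 180)*(-1098) = -47*(-1098) = 51606)
-1107*r + 38 = -1107*51606 + 38 = -57127842 + 38 = -57127804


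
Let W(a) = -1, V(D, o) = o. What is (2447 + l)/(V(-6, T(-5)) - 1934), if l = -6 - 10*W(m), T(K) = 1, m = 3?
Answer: -2451/1933 ≈ -1.2680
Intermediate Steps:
l = 4 (l = -6 - 10*(-1) = -6 + 10 = 4)
(2447 + l)/(V(-6, T(-5)) - 1934) = (2447 + 4)/(1 - 1934) = 2451/(-1933) = 2451*(-1/1933) = -2451/1933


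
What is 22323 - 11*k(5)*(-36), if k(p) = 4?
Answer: 23907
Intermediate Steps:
22323 - 11*k(5)*(-36) = 22323 - 11*4*(-36) = 22323 - 44*(-36) = 22323 + 1584 = 23907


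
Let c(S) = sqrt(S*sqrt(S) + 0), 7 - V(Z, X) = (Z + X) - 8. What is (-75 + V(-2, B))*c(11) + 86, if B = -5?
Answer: 86 - 53*11**(3/4) ≈ -234.13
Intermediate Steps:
V(Z, X) = 15 - X - Z (V(Z, X) = 7 - ((Z + X) - 8) = 7 - ((X + Z) - 8) = 7 - (-8 + X + Z) = 7 + (8 - X - Z) = 15 - X - Z)
c(S) = sqrt(S**(3/2)) (c(S) = sqrt(S**(3/2) + 0) = sqrt(S**(3/2)))
(-75 + V(-2, B))*c(11) + 86 = (-75 + (15 - 1*(-5) - 1*(-2)))*sqrt(11**(3/2)) + 86 = (-75 + (15 + 5 + 2))*sqrt(11*sqrt(11)) + 86 = (-75 + 22)*11**(3/4) + 86 = -53*11**(3/4) + 86 = 86 - 53*11**(3/4)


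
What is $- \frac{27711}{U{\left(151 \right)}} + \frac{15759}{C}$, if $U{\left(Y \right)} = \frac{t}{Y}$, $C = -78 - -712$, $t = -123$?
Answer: $\frac{884941077}{25994} \approx 34044.0$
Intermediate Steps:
$C = 634$ ($C = -78 + 712 = 634$)
$U{\left(Y \right)} = - \frac{123}{Y}$
$- \frac{27711}{U{\left(151 \right)}} + \frac{15759}{C} = - \frac{27711}{\left(-123\right) \frac{1}{151}} + \frac{15759}{634} = - \frac{27711}{\left(-123\right) \frac{1}{151}} + 15759 \cdot \frac{1}{634} = - \frac{27711}{- \frac{123}{151}} + \frac{15759}{634} = \left(-27711\right) \left(- \frac{151}{123}\right) + \frac{15759}{634} = \frac{1394787}{41} + \frac{15759}{634} = \frac{884941077}{25994}$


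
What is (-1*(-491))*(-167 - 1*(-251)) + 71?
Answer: 41315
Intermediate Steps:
(-1*(-491))*(-167 - 1*(-251)) + 71 = 491*(-167 + 251) + 71 = 491*84 + 71 = 41244 + 71 = 41315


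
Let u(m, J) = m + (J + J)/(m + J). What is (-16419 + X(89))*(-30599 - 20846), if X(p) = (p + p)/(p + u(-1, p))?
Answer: 3345356560015/3961 ≈ 8.4457e+8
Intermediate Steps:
u(m, J) = m + 2*J/(J + m) (u(m, J) = m + (2*J)/(J + m) = m + 2*J/(J + m))
X(p) = 2*p/(p + (1 + p)/(-1 + p)) (X(p) = (p + p)/(p + ((-1)**2 + 2*p + p*(-1))/(p - 1)) = (2*p)/(p + (1 + 2*p - p)/(-1 + p)) = (2*p)/(p + (1 + p)/(-1 + p)) = 2*p/(p + (1 + p)/(-1 + p)))
(-16419 + X(89))*(-30599 - 20846) = (-16419 + 2*89*(-1 + 89)/(1 + 89**2))*(-30599 - 20846) = (-16419 + 2*89*88/(1 + 7921))*(-51445) = (-16419 + 2*89*88/7922)*(-51445) = (-16419 + 2*89*(1/7922)*88)*(-51445) = (-16419 + 7832/3961)*(-51445) = -65027827/3961*(-51445) = 3345356560015/3961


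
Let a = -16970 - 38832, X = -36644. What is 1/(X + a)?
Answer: -1/92446 ≈ -1.0817e-5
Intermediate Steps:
a = -55802
1/(X + a) = 1/(-36644 - 55802) = 1/(-92446) = -1/92446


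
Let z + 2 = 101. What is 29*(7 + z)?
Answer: 3074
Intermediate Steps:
z = 99 (z = -2 + 101 = 99)
29*(7 + z) = 29*(7 + 99) = 29*106 = 3074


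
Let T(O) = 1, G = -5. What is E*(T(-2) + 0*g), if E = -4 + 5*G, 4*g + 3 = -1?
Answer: -29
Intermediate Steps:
g = -1 (g = -¾ + (¼)*(-1) = -¾ - ¼ = -1)
E = -29 (E = -4 + 5*(-5) = -4 - 25 = -29)
E*(T(-2) + 0*g) = -29*(1 + 0*(-1)) = -29*(1 + 0) = -29*1 = -29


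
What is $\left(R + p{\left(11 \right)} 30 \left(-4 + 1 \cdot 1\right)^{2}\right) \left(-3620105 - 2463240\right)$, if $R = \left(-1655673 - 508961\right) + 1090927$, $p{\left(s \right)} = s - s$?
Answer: $6531730109915$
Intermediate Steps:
$p{\left(s \right)} = 0$
$R = -1073707$ ($R = -2164634 + 1090927 = -1073707$)
$\left(R + p{\left(11 \right)} 30 \left(-4 + 1 \cdot 1\right)^{2}\right) \left(-3620105 - 2463240\right) = \left(-1073707 + 0 \cdot 30 \left(-4 + 1 \cdot 1\right)^{2}\right) \left(-3620105 - 2463240\right) = \left(-1073707 + 0 \left(-4 + 1\right)^{2}\right) \left(-6083345\right) = \left(-1073707 + 0 \left(-3\right)^{2}\right) \left(-6083345\right) = \left(-1073707 + 0 \cdot 9\right) \left(-6083345\right) = \left(-1073707 + 0\right) \left(-6083345\right) = \left(-1073707\right) \left(-6083345\right) = 6531730109915$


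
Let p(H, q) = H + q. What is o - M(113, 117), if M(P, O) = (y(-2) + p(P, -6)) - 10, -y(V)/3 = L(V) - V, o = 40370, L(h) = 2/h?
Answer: 40276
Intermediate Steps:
y(V) = -6/V + 3*V (y(V) = -3*(2/V - V) = -3*(-V + 2/V) = -6/V + 3*V)
M(P, O) = -19 + P (M(P, O) = ((-6/(-2) + 3*(-2)) + (P - 6)) - 10 = ((-6*(-½) - 6) + (-6 + P)) - 10 = ((3 - 6) + (-6 + P)) - 10 = (-3 + (-6 + P)) - 10 = (-9 + P) - 10 = -19 + P)
o - M(113, 117) = 40370 - (-19 + 113) = 40370 - 1*94 = 40370 - 94 = 40276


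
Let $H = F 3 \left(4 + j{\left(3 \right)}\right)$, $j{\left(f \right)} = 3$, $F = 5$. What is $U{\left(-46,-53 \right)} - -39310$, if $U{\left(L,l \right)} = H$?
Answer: $39415$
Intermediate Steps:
$H = 105$ ($H = 5 \cdot 3 \left(4 + 3\right) = 15 \cdot 7 = 105$)
$U{\left(L,l \right)} = 105$
$U{\left(-46,-53 \right)} - -39310 = 105 - -39310 = 105 + 39310 = 39415$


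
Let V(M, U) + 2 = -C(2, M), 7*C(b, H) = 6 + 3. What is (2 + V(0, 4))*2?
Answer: -18/7 ≈ -2.5714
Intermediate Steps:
C(b, H) = 9/7 (C(b, H) = (6 + 3)/7 = (1/7)*9 = 9/7)
V(M, U) = -23/7 (V(M, U) = -2 - 1*9/7 = -2 - 9/7 = -23/7)
(2 + V(0, 4))*2 = (2 - 23/7)*2 = -9/7*2 = -18/7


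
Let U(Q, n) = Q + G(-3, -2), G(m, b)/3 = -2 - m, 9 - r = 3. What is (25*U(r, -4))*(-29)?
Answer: -6525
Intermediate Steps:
r = 6 (r = 9 - 1*3 = 9 - 3 = 6)
G(m, b) = -6 - 3*m (G(m, b) = 3*(-2 - m) = -6 - 3*m)
U(Q, n) = 3 + Q (U(Q, n) = Q + (-6 - 3*(-3)) = Q + (-6 + 9) = Q + 3 = 3 + Q)
(25*U(r, -4))*(-29) = (25*(3 + 6))*(-29) = (25*9)*(-29) = 225*(-29) = -6525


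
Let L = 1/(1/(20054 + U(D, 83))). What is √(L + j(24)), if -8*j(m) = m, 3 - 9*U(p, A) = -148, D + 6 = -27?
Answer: √180610/3 ≈ 141.66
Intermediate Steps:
D = -33 (D = -6 - 27 = -33)
U(p, A) = 151/9 (U(p, A) = ⅓ - ⅑*(-148) = ⅓ + 148/9 = 151/9)
j(m) = -m/8
L = 180637/9 (L = 1/(1/(20054 + 151/9)) = 1/(1/(180637/9)) = 1/(9/180637) = 180637/9 ≈ 20071.)
√(L + j(24)) = √(180637/9 - ⅛*24) = √(180637/9 - 3) = √(180610/9) = √180610/3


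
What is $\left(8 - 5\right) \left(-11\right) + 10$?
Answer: $-23$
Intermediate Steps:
$\left(8 - 5\right) \left(-11\right) + 10 = 3 \left(-11\right) + 10 = -33 + 10 = -23$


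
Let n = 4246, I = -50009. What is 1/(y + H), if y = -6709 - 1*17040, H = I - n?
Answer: -1/78004 ≈ -1.2820e-5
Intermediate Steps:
H = -54255 (H = -50009 - 1*4246 = -50009 - 4246 = -54255)
y = -23749 (y = -6709 - 17040 = -23749)
1/(y + H) = 1/(-23749 - 54255) = 1/(-78004) = -1/78004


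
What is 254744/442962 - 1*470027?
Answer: -104101922615/221481 ≈ -4.7003e+5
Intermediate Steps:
254744/442962 - 1*470027 = 254744*(1/442962) - 470027 = 127372/221481 - 470027 = -104101922615/221481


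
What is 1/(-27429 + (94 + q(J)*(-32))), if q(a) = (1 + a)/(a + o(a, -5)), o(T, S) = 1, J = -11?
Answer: -1/27367 ≈ -3.6540e-5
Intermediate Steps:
q(a) = 1 (q(a) = (1 + a)/(a + 1) = (1 + a)/(1 + a) = 1)
1/(-27429 + (94 + q(J)*(-32))) = 1/(-27429 + (94 + 1*(-32))) = 1/(-27429 + (94 - 32)) = 1/(-27429 + 62) = 1/(-27367) = -1/27367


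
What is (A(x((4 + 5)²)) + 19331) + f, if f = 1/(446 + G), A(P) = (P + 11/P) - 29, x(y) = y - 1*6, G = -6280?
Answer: 8478470449/437550 ≈ 19377.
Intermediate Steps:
x(y) = -6 + y (x(y) = y - 6 = -6 + y)
A(P) = -29 + P + 11/P
f = -1/5834 (f = 1/(446 - 6280) = 1/(-5834) = -1/5834 ≈ -0.00017141)
(A(x((4 + 5)²)) + 19331) + f = ((-29 + (-6 + (4 + 5)²) + 11/(-6 + (4 + 5)²)) + 19331) - 1/5834 = ((-29 + (-6 + 9²) + 11/(-6 + 9²)) + 19331) - 1/5834 = ((-29 + (-6 + 81) + 11/(-6 + 81)) + 19331) - 1/5834 = ((-29 + 75 + 11/75) + 19331) - 1/5834 = (3461/75 + 19331) - 1/5834 = 1453286/75 - 1/5834 = 8478470449/437550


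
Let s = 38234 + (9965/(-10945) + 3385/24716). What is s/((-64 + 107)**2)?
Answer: 2068544640593/100037046076 ≈ 20.678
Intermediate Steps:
s = 2068544640593/54103324 (s = 38234 + (9965*(-1/10945) + 3385*(1/24716)) = 38234 + (-1993/2189 + 3385/24716) = 38234 - 41849223/54103324 = 2068544640593/54103324 ≈ 38233.)
s/((-64 + 107)**2) = 2068544640593/(54103324*((-64 + 107)**2)) = 2068544640593/(54103324*(43**2)) = (2068544640593/54103324)/1849 = (2068544640593/54103324)*(1/1849) = 2068544640593/100037046076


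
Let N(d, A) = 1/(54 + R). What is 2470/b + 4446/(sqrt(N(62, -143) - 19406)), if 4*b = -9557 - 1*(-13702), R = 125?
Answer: 1976/829 - 1482*I*sqrt(621787467)/1157891 ≈ 2.3836 - 31.915*I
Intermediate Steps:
N(d, A) = 1/179 (N(d, A) = 1/(54 + 125) = 1/179)
b = 4145/4 (b = (-9557 - 1*(-13702))/4 = (-9557 + 13702)/4 = (1/4)*4145 = 4145/4 ≈ 1036.3)
2470/b + 4446/(sqrt(N(62, -143) - 19406)) = 2470/(4145/4) + 4446/(sqrt(1/179 - 19406)) = 2470*(4/4145) + 4446/(sqrt(-3473673/179)) = 1976/829 + 4446/((I*sqrt(621787467)/179)) = 1976/829 + 4446*(-I*sqrt(621787467)/3473673) = 1976/829 - 1482*I*sqrt(621787467)/1157891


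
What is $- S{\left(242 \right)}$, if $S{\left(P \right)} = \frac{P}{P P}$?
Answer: $- \frac{1}{242} \approx -0.0041322$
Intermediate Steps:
$S{\left(P \right)} = \frac{1}{P}$ ($S{\left(P \right)} = \frac{P}{P^{2}} = \frac{1}{P}$)
$- S{\left(242 \right)} = - \frac{1}{242}$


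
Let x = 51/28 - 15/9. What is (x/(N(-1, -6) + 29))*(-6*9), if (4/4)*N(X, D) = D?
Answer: -117/322 ≈ -0.36335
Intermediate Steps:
x = 13/84 (x = 51*(1/28) - 15*⅑ = 51/28 - 5/3 = 13/84 ≈ 0.15476)
N(X, D) = D
(x/(N(-1, -6) + 29))*(-6*9) = (13/(84*(-6 + 29)))*(-6*9) = ((13/84)/23)*(-54) = ((13/84)*(1/23))*(-54) = (13/1932)*(-54) = -117/322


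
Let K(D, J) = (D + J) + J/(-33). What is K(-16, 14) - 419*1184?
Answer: -16371248/33 ≈ -4.9610e+5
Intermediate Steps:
K(D, J) = D + 32*J/33 (K(D, J) = (D + J) + J*(-1/33) = (D + J) - J/33 = D + 32*J/33)
K(-16, 14) - 419*1184 = (-16 + (32/33)*14) - 419*1184 = (-16 + 448/33) - 496096 = -80/33 - 496096 = -16371248/33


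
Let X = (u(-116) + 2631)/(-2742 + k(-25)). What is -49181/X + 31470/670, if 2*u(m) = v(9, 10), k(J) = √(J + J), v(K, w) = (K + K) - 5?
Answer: 18087076893/353425 - 98362*I*√2/1055 ≈ 51177.0 - 131.85*I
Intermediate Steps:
v(K, w) = -5 + 2*K (v(K, w) = 2*K - 5 = -5 + 2*K)
k(J) = √2*√J (k(J) = √(2*J) = √2*√J)
u(m) = 13/2 (u(m) = (-5 + 2*9)/2 = (-5 + 18)/2 = (½)*13 = 13/2)
X = 5275/(2*(-2742 + 5*I*√2)) (X = (13/2 + 2631)/(-2742 + √2*√(-25)) = 5275/(2*(-2742 + √2*(5*I))) = 5275/(2*(-2742 + 5*I*√2)) ≈ -0.96188 - 0.0024805*I)
-49181/X + 31470/670 = -49181/(-7232025/7518614 - 26375*I*√2/15037228) + 31470/670 = -49181/(-7232025/7518614 - 26375*I*√2/15037228) + 31470*(1/670) = -49181/(-7232025/7518614 - 26375*I*√2/15037228) + 3147/67 = 3147/67 - 49181/(-7232025/7518614 - 26375*I*√2/15037228)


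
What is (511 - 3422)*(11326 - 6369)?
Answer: -14429827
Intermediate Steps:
(511 - 3422)*(11326 - 6369) = -2911*4957 = -14429827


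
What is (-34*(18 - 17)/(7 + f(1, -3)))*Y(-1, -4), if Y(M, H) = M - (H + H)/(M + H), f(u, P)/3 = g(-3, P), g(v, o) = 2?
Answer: 34/5 ≈ 6.8000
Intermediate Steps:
f(u, P) = 6 (f(u, P) = 3*2 = 6)
Y(M, H) = M - 2*H/(H + M)
(-34*(18 - 17)/(7 + f(1, -3)))*Y(-1, -4) = (-34*(18 - 17)/(7 + 6))*(((-1)² - 2*(-4) - 4*(-1))/(-4 - 1)) = (-34/13)*((1 + 8 + 4)/(-5)) = (-34/13)*(-⅕*13) = -34*1/13*(-13/5) = -34/13*(-13/5) = 34/5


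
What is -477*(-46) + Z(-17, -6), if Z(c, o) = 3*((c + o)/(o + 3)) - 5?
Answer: 21960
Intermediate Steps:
Z(c, o) = -5 + 3*(c + o)/(3 + o) (Z(c, o) = 3*((c + o)/(3 + o)) - 5 = 3*(c + o)/(3 + o) - 5 = -5 + 3*(c + o)/(3 + o))
-477*(-46) + Z(-17, -6) = -477*(-46) + (-15 - 2*(-6) + 3*(-17))/(3 - 6) = 21942 + (-15 + 12 - 51)/(-3) = 21942 - ⅓*(-54) = 21942 + 18 = 21960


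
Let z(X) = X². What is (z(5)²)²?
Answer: 390625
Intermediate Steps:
(z(5)²)² = ((5²)²)² = (25²)² = 625² = 390625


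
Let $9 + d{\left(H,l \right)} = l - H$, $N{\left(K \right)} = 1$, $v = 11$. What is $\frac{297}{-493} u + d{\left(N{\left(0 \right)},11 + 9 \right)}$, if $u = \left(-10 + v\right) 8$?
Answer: $\frac{2554}{493} \approx 5.1805$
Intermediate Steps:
$d{\left(H,l \right)} = -9 + l - H$ ($d{\left(H,l \right)} = -9 - \left(H - l\right) = -9 + l - H$)
$u = 8$ ($u = \left(-10 + 11\right) 8 = 1 \cdot 8 = 8$)
$\frac{297}{-493} u + d{\left(N{\left(0 \right)},11 + 9 \right)} = \frac{297}{-493} \cdot 8 - -10 = 297 \left(- \frac{1}{493}\right) 8 - -10 = \left(- \frac{297}{493}\right) 8 + 10 = - \frac{2376}{493} + 10 = \frac{2554}{493}$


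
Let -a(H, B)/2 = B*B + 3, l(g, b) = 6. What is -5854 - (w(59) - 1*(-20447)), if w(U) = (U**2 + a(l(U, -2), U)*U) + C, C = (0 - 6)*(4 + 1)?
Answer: 381360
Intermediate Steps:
a(H, B) = -6 - 2*B**2 (a(H, B) = -2*(B*B + 3) = -2*(B**2 + 3) = -2*(3 + B**2) = -6 - 2*B**2)
C = -30 (C = -6*5 = -30)
w(U) = -30 + U**2 + U*(-6 - 2*U**2) (w(U) = (U**2 + (-6 - 2*U**2)*U) - 30 = (U**2 + U*(-6 - 2*U**2)) - 30 = -30 + U**2 + U*(-6 - 2*U**2))
-5854 - (w(59) - 1*(-20447)) = -5854 - ((-30 + 59**2 - 2*59*(3 + 59**2)) - 1*(-20447)) = -5854 - ((-30 + 3481 - 2*59*(3 + 3481)) + 20447) = -5854 - ((-30 + 3481 - 2*59*3484) + 20447) = -5854 - ((-30 + 3481 - 411112) + 20447) = -5854 - (-407661 + 20447) = -5854 - 1*(-387214) = -5854 + 387214 = 381360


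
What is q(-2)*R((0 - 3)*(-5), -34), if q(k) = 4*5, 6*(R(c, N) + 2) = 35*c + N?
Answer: 4790/3 ≈ 1596.7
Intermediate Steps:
R(c, N) = -2 + N/6 + 35*c/6 (R(c, N) = -2 + (35*c + N)/6 = -2 + (N + 35*c)/6 = -2 + (N/6 + 35*c/6) = -2 + N/6 + 35*c/6)
q(k) = 20
q(-2)*R((0 - 3)*(-5), -34) = 20*(-2 + (1/6)*(-34) + 35*((0 - 3)*(-5))/6) = 20*(-2 - 17/3 + 35*(-3*(-5))/6) = 20*(-2 - 17/3 + (35/6)*15) = 20*(-2 - 17/3 + 175/2) = 20*(479/6) = 4790/3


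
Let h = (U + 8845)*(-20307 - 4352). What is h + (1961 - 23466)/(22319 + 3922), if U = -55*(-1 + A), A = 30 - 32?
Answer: -5830162160695/26241 ≈ -2.2218e+8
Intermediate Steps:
A = -2
U = 165 (U = -55*(-1 - 2) = -55*(-3) = 165)
h = -222177590 (h = (165 + 8845)*(-20307 - 4352) = 9010*(-24659) = -222177590)
h + (1961 - 23466)/(22319 + 3922) = -222177590 + (1961 - 23466)/(22319 + 3922) = -222177590 - 21505/26241 = -5830162160695/26241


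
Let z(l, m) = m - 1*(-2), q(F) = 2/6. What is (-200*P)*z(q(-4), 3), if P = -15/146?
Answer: 7500/73 ≈ 102.74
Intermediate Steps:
q(F) = ⅓ (q(F) = 2*(⅙) = ⅓)
P = -15/146 (P = -15*1/146 = -15/146 ≈ -0.10274)
z(l, m) = 2 + m (z(l, m) = m + 2 = 2 + m)
(-200*P)*z(q(-4), 3) = (-200*(-15/146))*(2 + 3) = (1500/73)*5 = 7500/73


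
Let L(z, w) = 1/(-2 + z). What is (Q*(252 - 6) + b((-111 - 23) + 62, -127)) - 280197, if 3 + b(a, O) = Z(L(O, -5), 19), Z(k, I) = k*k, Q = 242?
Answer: -3672136187/16641 ≈ -2.2067e+5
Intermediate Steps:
Z(k, I) = k**2
b(a, O) = -3 + (-2 + O)**(-2) (b(a, O) = -3 + (1/(-2 + O))**2 = -3 + (-2 + O)**(-2))
(Q*(252 - 6) + b((-111 - 23) + 62, -127)) - 280197 = (242*(252 - 6) + (-3 + (-2 - 127)**(-2))) - 280197 = (242*246 + (-3 + (-129)**(-2))) - 280197 = (59532 + (-3 + 1/16641)) - 280197 = (59532 - 49922/16641) - 280197 = 990622090/16641 - 280197 = -3672136187/16641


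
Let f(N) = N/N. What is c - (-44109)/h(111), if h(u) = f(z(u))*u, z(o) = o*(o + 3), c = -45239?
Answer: -1659140/37 ≈ -44842.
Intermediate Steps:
z(o) = o*(3 + o)
f(N) = 1
h(u) = u (h(u) = 1*u = u)
c - (-44109)/h(111) = -45239 - (-44109)/111 = -45239 - 1*(-14703/37) = -45239 + 14703/37 = -1659140/37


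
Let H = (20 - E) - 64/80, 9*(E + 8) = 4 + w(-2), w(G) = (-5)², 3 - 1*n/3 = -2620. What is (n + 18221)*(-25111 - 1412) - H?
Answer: -31139329229/45 ≈ -6.9199e+8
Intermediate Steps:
n = 7869 (n = 9 - 3*(-2620) = 9 + 7860 = 7869)
w(G) = 25
E = -43/9 (E = -8 + (4 + 25)/9 = -8 + (⅑)*29 = -8 + 29/9 = -43/9 ≈ -4.7778)
H = 1079/45 (H = (20 - 1*(-43/9)) - 64/80 = (20 + 43/9) - 64*1/80 = 223/9 - ⅘ = 1079/45 ≈ 23.978)
(n + 18221)*(-25111 - 1412) - H = (7869 + 18221)*(-25111 - 1412) - 1*1079/45 = 26090*(-26523) - 1079/45 = -691985070 - 1079/45 = -31139329229/45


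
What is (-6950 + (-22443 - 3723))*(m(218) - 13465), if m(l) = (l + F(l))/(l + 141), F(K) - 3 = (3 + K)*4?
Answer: 160043998280/359 ≈ 4.4581e+8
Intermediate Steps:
F(K) = 15 + 4*K (F(K) = 3 + (3 + K)*4 = 3 + (12 + 4*K) = 15 + 4*K)
m(l) = (15 + 5*l)/(141 + l) (m(l) = (l + (15 + 4*l))/(l + 141) = (15 + 5*l)/(141 + l))
(-6950 + (-22443 - 3723))*(m(218) - 13465) = (-6950 + (-22443 - 3723))*(5*(3 + 218)/(141 + 218) - 13465) = (-6950 - 26166)*(5*221/359 - 13465) = -33116*(5*(1/359)*221 - 13465) = -33116*(1105/359 - 13465) = -33116*(-4832830/359) = 160043998280/359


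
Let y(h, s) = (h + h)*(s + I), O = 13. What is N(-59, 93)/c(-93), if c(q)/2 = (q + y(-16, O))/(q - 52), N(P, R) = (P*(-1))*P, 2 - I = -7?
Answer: -504745/1594 ≈ -316.65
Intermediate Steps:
I = 9 (I = 2 - 1*(-7) = 2 + 7 = 9)
y(h, s) = 2*h*(9 + s) (y(h, s) = (h + h)*(s + 9) = (2*h)*(9 + s) = 2*h*(9 + s))
N(P, R) = -P**2 (N(P, R) = (-P)*P = -P**2)
c(q) = 2*(-704 + q)/(-52 + q) (c(q) = 2*((q + 2*(-16)*(9 + 13))/(q - 52)) = 2*((q + 2*(-16)*22)/(-52 + q)) = 2*((q - 704)/(-52 + q)) = 2*((-704 + q)/(-52 + q)) = 2*(-704 + q)/(-52 + q))
N(-59, 93)/c(-93) = (-1*(-59)**2)/((2*(-704 - 93)/(-52 - 93))) = (-1*3481)/((2*(-797)/(-145))) = -3481/(2*(-1/145)*(-797)) = -3481/1594/145 = -3481*145/1594 = -504745/1594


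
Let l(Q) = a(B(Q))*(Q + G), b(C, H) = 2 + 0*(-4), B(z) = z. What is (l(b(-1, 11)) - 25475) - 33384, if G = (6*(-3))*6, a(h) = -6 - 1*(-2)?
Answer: -58435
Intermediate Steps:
a(h) = -4 (a(h) = -6 + 2 = -4)
G = -108 (G = -18*6 = -108)
b(C, H) = 2 (b(C, H) = 2 + 0 = 2)
l(Q) = 432 - 4*Q (l(Q) = -4*(Q - 108) = -4*(-108 + Q) = 432 - 4*Q)
(l(b(-1, 11)) - 25475) - 33384 = ((432 - 4*2) - 25475) - 33384 = ((432 - 8) - 25475) - 33384 = (424 - 25475) - 33384 = -25051 - 33384 = -58435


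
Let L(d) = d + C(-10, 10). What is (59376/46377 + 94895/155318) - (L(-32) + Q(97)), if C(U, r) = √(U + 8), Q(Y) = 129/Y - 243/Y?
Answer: 8167094634833/232902913314 - I*√2 ≈ 35.067 - 1.4142*I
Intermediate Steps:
Q(Y) = -114/Y
C(U, r) = √(8 + U)
L(d) = d + I*√2 (L(d) = d + √(8 - 10) = d + √(-2) = d + I*√2)
(59376/46377 + 94895/155318) - (L(-32) + Q(97)) = (59376/46377 + 94895/155318) - ((-32 + I*√2) - 114/97) = (59376*(1/46377) + 94895*(1/155318)) - ((-32 + I*√2) - 114*1/97) = (19792/15459 + 94895/155318) - ((-32 + I*√2) - 114/97) = 4541035661/2401060962 - (-3218/97 + I*√2) = 4541035661/2401060962 + (3218/97 - I*√2) = 8167094634833/232902913314 - I*√2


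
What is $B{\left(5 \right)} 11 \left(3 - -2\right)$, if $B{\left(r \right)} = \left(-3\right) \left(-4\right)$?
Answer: $660$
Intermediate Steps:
$B{\left(r \right)} = 12$
$B{\left(5 \right)} 11 \left(3 - -2\right) = 12 \cdot 11 \left(3 - -2\right) = 132 \left(3 + 2\right) = 132 \cdot 5 = 660$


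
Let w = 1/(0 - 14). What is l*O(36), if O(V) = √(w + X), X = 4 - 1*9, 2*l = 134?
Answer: 67*I*√994/14 ≈ 150.88*I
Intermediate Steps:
l = 67 (l = (½)*134 = 67)
w = -1/14 (w = 1/(-14) = -1/14 ≈ -0.071429)
X = -5 (X = 4 - 9 = -5)
O(V) = I*√994/14 (O(V) = √(-1/14 - 5) = √(-71/14) = I*√994/14)
l*O(36) = 67*(I*√994/14) = 67*I*√994/14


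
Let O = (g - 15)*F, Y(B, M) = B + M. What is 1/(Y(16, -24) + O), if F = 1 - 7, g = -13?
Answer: 1/160 ≈ 0.0062500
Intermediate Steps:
F = -6
O = 168 (O = (-13 - 15)*(-6) = -28*(-6) = 168)
1/(Y(16, -24) + O) = 1/((16 - 24) + 168) = 1/(-8 + 168) = 1/160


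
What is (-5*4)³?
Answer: -8000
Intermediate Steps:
(-5*4)³ = (-20)³ = -8000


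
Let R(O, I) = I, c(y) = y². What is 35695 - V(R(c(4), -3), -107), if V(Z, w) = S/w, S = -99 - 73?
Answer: 3819193/107 ≈ 35693.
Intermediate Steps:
S = -172
V(Z, w) = -172/w
35695 - V(R(c(4), -3), -107) = 35695 - (-172)/(-107) = 35695 - (-172)*(-1)/107 = 35695 - 1*172/107 = 35695 - 172/107 = 3819193/107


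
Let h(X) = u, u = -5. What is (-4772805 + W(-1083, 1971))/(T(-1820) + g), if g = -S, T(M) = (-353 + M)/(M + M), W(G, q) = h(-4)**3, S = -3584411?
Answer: -17373465200/13047258213 ≈ -1.3316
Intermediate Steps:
h(X) = -5
W(G, q) = -125 (W(G, q) = (-5)**3 = -125)
T(M) = (-353 + M)/(2*M) (T(M) = (-353 + M)/((2*M)) = (-353 + M)*(1/(2*M)) = (-353 + M)/(2*M))
g = 3584411 (g = -1*(-3584411) = 3584411)
(-4772805 + W(-1083, 1971))/(T(-1820) + g) = (-4772805 - 125)/((1/2)*(-353 - 1820)/(-1820) + 3584411) = -4772930/((1/2)*(-1/1820)*(-2173) + 3584411) = -4772930/(2173/3640 + 3584411) = -4772930/13047258213/3640 = -4772930*3640/13047258213 = -17373465200/13047258213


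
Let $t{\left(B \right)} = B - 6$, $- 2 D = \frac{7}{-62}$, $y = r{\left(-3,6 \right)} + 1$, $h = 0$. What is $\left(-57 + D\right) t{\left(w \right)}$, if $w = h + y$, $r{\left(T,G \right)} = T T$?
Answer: $- \frac{7061}{31} \approx -227.77$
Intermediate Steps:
$r{\left(T,G \right)} = T^{2}$
$y = 10$ ($y = \left(-3\right)^{2} + 1 = 9 + 1 = 10$)
$w = 10$ ($w = 0 + 10 = 10$)
$D = \frac{7}{124}$ ($D = - \frac{7 \frac{1}{-62}}{2} = - \frac{7 \left(- \frac{1}{62}\right)}{2} = \left(- \frac{1}{2}\right) \left(- \frac{7}{62}\right) = \frac{7}{124} \approx 0.056452$)
$t{\left(B \right)} = -6 + B$
$\left(-57 + D\right) t{\left(w \right)} = \left(-57 + \frac{7}{124}\right) \left(-6 + 10\right) = \left(- \frac{7061}{124}\right) 4 = - \frac{7061}{31}$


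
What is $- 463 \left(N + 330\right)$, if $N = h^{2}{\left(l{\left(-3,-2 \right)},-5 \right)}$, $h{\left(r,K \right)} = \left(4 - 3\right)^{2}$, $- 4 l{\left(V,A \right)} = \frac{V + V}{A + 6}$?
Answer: $-153253$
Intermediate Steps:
$l{\left(V,A \right)} = - \frac{V}{2 \left(6 + A\right)}$ ($l{\left(V,A \right)} = - \frac{\left(V + V\right) \frac{1}{A + 6}}{4} = - \frac{2 V \frac{1}{6 + A}}{4} = - \frac{V}{2 \left(6 + A\right)}$)
$h{\left(r,K \right)} = 1$ ($h{\left(r,K \right)} = 1^{2} = 1$)
$N = 1$ ($N = 1^{2} = 1$)
$- 463 \left(N + 330\right) = - 463 \left(1 + 330\right) = \left(-463\right) 331 = -153253$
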